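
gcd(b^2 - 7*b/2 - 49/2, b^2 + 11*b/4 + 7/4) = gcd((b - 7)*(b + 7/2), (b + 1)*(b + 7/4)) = 1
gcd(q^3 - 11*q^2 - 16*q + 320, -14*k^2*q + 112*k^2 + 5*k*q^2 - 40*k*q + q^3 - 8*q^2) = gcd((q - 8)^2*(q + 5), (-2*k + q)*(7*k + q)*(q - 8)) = q - 8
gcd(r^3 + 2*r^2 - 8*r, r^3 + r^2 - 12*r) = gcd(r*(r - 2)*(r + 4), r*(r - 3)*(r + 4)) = r^2 + 4*r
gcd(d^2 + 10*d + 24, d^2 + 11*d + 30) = d + 6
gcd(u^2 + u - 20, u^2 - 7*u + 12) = u - 4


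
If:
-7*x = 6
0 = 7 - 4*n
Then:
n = 7/4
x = -6/7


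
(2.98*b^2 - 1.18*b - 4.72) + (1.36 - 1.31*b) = 2.98*b^2 - 2.49*b - 3.36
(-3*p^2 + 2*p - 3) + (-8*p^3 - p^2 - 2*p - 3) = -8*p^3 - 4*p^2 - 6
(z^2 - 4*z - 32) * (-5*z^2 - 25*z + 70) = -5*z^4 - 5*z^3 + 330*z^2 + 520*z - 2240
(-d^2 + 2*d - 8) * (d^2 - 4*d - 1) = -d^4 + 6*d^3 - 15*d^2 + 30*d + 8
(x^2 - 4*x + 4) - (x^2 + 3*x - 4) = 8 - 7*x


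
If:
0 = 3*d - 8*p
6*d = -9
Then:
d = -3/2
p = -9/16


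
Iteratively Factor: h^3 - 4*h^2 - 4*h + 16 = (h - 4)*(h^2 - 4) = (h - 4)*(h + 2)*(h - 2)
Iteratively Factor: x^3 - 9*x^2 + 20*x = (x - 5)*(x^2 - 4*x) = (x - 5)*(x - 4)*(x)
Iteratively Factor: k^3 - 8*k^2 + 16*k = (k)*(k^2 - 8*k + 16) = k*(k - 4)*(k - 4)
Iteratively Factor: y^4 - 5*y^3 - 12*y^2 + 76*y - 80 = (y - 2)*(y^3 - 3*y^2 - 18*y + 40) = (y - 2)^2*(y^2 - y - 20) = (y - 5)*(y - 2)^2*(y + 4)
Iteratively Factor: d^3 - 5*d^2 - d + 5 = (d + 1)*(d^2 - 6*d + 5) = (d - 1)*(d + 1)*(d - 5)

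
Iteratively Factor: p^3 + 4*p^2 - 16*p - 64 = (p + 4)*(p^2 - 16) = (p - 4)*(p + 4)*(p + 4)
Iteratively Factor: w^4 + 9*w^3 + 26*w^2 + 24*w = (w)*(w^3 + 9*w^2 + 26*w + 24) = w*(w + 2)*(w^2 + 7*w + 12) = w*(w + 2)*(w + 4)*(w + 3)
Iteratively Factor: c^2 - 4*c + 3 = (c - 1)*(c - 3)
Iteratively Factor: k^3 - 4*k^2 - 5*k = (k + 1)*(k^2 - 5*k) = (k - 5)*(k + 1)*(k)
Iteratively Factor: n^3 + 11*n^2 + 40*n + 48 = (n + 4)*(n^2 + 7*n + 12) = (n + 4)^2*(n + 3)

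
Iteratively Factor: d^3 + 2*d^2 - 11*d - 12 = (d + 4)*(d^2 - 2*d - 3) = (d + 1)*(d + 4)*(d - 3)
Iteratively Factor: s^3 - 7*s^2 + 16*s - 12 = (s - 2)*(s^2 - 5*s + 6) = (s - 3)*(s - 2)*(s - 2)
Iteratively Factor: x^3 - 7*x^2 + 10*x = (x - 2)*(x^2 - 5*x) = x*(x - 2)*(x - 5)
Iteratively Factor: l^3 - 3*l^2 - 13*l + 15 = (l + 3)*(l^2 - 6*l + 5) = (l - 5)*(l + 3)*(l - 1)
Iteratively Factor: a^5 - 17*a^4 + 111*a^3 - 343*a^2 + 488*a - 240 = (a - 5)*(a^4 - 12*a^3 + 51*a^2 - 88*a + 48) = (a - 5)*(a - 3)*(a^3 - 9*a^2 + 24*a - 16) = (a - 5)*(a - 3)*(a - 1)*(a^2 - 8*a + 16) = (a - 5)*(a - 4)*(a - 3)*(a - 1)*(a - 4)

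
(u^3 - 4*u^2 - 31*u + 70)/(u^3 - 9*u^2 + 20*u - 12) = (u^2 - 2*u - 35)/(u^2 - 7*u + 6)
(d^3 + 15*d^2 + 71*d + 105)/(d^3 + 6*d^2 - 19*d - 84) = (d + 5)/(d - 4)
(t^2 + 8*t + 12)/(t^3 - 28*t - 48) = (t + 6)/(t^2 - 2*t - 24)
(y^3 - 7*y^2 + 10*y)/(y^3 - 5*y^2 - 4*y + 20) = y/(y + 2)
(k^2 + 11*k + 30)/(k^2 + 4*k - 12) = (k + 5)/(k - 2)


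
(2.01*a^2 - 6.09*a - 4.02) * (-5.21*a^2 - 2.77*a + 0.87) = -10.4721*a^4 + 26.1612*a^3 + 39.5622*a^2 + 5.8371*a - 3.4974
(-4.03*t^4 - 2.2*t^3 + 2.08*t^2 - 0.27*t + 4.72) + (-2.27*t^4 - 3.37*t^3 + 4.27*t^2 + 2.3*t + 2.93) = -6.3*t^4 - 5.57*t^3 + 6.35*t^2 + 2.03*t + 7.65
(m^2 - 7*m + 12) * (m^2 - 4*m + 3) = m^4 - 11*m^3 + 43*m^2 - 69*m + 36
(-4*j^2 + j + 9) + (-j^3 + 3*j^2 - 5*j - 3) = -j^3 - j^2 - 4*j + 6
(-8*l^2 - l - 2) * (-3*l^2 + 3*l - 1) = 24*l^4 - 21*l^3 + 11*l^2 - 5*l + 2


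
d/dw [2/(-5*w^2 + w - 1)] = 2*(10*w - 1)/(5*w^2 - w + 1)^2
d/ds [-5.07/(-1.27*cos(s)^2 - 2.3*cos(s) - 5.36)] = (12.8778*cos(s) + 11.661)*sin(s)/(1.27*cos(s)^2 + 2.3*cos(s) + 5.36)^2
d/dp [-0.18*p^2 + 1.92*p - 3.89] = 1.92 - 0.36*p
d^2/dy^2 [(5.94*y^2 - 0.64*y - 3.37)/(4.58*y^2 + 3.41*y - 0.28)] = (-212.389256*y^3 - 378.438072*y^2 - 320.716332*y - 87.307522)/(96.071912*y^6 + 214.588572*y^5 + 142.149918*y^4 + 13.413917*y^3 - 8.690388*y^2 + 0.802032*y - 0.021952)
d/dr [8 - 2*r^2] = -4*r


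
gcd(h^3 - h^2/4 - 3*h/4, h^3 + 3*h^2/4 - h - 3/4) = h^2 - h/4 - 3/4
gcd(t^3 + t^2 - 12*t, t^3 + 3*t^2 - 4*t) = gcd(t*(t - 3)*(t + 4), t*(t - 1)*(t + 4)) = t^2 + 4*t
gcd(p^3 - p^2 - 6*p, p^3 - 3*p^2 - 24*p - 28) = p + 2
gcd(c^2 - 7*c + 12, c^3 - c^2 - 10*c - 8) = c - 4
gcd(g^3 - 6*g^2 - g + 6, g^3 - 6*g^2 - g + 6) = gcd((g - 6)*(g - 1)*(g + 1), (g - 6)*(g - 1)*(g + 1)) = g^3 - 6*g^2 - g + 6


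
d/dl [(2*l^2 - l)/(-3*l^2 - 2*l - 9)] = (-7*l^2 - 36*l + 9)/(9*l^4 + 12*l^3 + 58*l^2 + 36*l + 81)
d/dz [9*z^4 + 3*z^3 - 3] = z^2*(36*z + 9)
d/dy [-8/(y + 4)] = 8/(y + 4)^2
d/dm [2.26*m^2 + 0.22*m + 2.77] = 4.52*m + 0.22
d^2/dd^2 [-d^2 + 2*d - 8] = -2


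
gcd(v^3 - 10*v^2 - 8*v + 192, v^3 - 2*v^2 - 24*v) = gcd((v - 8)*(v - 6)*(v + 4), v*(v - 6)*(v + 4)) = v^2 - 2*v - 24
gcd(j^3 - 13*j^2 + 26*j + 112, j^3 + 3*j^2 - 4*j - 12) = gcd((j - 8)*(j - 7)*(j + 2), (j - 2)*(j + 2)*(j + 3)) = j + 2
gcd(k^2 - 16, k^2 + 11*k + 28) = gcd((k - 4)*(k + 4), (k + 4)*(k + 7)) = k + 4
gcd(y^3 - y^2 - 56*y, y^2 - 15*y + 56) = y - 8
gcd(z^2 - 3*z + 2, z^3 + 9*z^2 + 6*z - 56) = z - 2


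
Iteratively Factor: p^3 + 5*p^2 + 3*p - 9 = (p + 3)*(p^2 + 2*p - 3) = (p - 1)*(p + 3)*(p + 3)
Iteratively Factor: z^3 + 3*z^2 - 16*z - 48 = (z + 3)*(z^2 - 16) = (z + 3)*(z + 4)*(z - 4)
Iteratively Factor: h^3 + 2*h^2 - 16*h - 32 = (h - 4)*(h^2 + 6*h + 8) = (h - 4)*(h + 4)*(h + 2)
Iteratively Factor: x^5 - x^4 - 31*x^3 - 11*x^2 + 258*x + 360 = (x + 2)*(x^4 - 3*x^3 - 25*x^2 + 39*x + 180) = (x - 4)*(x + 2)*(x^3 + x^2 - 21*x - 45) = (x - 4)*(x + 2)*(x + 3)*(x^2 - 2*x - 15) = (x - 5)*(x - 4)*(x + 2)*(x + 3)*(x + 3)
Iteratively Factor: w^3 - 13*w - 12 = (w + 1)*(w^2 - w - 12) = (w + 1)*(w + 3)*(w - 4)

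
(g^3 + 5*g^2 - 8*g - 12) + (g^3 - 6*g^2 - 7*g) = 2*g^3 - g^2 - 15*g - 12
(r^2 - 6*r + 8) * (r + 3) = r^3 - 3*r^2 - 10*r + 24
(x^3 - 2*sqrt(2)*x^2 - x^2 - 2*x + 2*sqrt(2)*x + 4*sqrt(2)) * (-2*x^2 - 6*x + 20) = -2*x^5 - 4*x^4 + 4*sqrt(2)*x^4 + 8*sqrt(2)*x^3 + 30*x^3 - 60*sqrt(2)*x^2 - 8*x^2 - 40*x + 16*sqrt(2)*x + 80*sqrt(2)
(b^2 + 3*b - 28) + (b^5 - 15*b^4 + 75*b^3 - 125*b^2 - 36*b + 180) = b^5 - 15*b^4 + 75*b^3 - 124*b^2 - 33*b + 152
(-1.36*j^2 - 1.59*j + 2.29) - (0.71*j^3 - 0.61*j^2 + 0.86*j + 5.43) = -0.71*j^3 - 0.75*j^2 - 2.45*j - 3.14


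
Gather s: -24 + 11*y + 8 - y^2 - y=-y^2 + 10*y - 16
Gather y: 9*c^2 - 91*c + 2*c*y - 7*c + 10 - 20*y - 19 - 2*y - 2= 9*c^2 - 98*c + y*(2*c - 22) - 11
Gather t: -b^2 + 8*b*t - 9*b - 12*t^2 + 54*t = -b^2 - 9*b - 12*t^2 + t*(8*b + 54)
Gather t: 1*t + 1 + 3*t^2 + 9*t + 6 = 3*t^2 + 10*t + 7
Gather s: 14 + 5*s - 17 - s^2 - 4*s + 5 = -s^2 + s + 2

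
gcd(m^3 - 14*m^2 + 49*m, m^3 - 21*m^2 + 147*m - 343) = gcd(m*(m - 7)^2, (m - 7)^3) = m^2 - 14*m + 49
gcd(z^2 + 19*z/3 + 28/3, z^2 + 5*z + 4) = z + 4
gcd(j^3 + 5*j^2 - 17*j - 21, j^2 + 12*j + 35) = j + 7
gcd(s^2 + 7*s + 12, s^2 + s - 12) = s + 4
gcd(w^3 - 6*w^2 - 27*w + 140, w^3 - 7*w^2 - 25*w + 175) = w^2 - 2*w - 35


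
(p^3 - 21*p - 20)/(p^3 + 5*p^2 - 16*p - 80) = (p^2 - 4*p - 5)/(p^2 + p - 20)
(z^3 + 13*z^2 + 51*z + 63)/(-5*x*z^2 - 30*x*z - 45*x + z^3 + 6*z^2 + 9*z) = (-z - 7)/(5*x - z)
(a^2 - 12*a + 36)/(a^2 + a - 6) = (a^2 - 12*a + 36)/(a^2 + a - 6)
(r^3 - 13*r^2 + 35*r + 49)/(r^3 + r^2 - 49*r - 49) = (r - 7)/(r + 7)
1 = 1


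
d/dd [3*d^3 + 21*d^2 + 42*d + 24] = 9*d^2 + 42*d + 42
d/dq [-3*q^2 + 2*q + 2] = 2 - 6*q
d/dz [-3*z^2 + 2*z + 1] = 2 - 6*z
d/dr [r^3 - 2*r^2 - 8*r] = 3*r^2 - 4*r - 8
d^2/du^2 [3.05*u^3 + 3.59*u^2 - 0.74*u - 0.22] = 18.3*u + 7.18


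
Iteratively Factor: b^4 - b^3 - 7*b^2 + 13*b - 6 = (b - 2)*(b^3 + b^2 - 5*b + 3) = (b - 2)*(b - 1)*(b^2 + 2*b - 3) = (b - 2)*(b - 1)*(b + 3)*(b - 1)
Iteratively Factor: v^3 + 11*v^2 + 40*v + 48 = (v + 4)*(v^2 + 7*v + 12) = (v + 4)^2*(v + 3)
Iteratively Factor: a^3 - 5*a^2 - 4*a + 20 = (a - 5)*(a^2 - 4) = (a - 5)*(a + 2)*(a - 2)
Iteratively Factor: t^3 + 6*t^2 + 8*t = (t)*(t^2 + 6*t + 8) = t*(t + 4)*(t + 2)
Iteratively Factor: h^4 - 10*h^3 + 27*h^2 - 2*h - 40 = (h + 1)*(h^3 - 11*h^2 + 38*h - 40) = (h - 5)*(h + 1)*(h^2 - 6*h + 8) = (h - 5)*(h - 4)*(h + 1)*(h - 2)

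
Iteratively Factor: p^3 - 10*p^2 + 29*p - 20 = (p - 5)*(p^2 - 5*p + 4) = (p - 5)*(p - 1)*(p - 4)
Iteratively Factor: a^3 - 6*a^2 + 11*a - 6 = (a - 3)*(a^2 - 3*a + 2) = (a - 3)*(a - 2)*(a - 1)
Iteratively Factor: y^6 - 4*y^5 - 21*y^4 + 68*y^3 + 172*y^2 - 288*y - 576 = (y + 3)*(y^5 - 7*y^4 + 68*y^2 - 32*y - 192) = (y + 2)*(y + 3)*(y^4 - 9*y^3 + 18*y^2 + 32*y - 96) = (y - 4)*(y + 2)*(y + 3)*(y^3 - 5*y^2 - 2*y + 24) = (y - 4)*(y + 2)^2*(y + 3)*(y^2 - 7*y + 12) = (y - 4)^2*(y + 2)^2*(y + 3)*(y - 3)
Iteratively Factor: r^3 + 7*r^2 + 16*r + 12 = (r + 2)*(r^2 + 5*r + 6) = (r + 2)^2*(r + 3)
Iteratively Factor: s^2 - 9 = (s + 3)*(s - 3)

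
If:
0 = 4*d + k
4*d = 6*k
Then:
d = 0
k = 0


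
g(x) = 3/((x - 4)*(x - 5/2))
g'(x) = -3/((x - 4)*(x - 5/2)^2) - 3/((x - 4)^2*(x - 5/2)) = 6*(13 - 4*x)/(4*x^4 - 52*x^3 + 249*x^2 - 520*x + 400)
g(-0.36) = 0.24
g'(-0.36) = 0.14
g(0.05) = 0.31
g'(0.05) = 0.21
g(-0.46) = 0.23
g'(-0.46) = 0.13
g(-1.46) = 0.14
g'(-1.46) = 0.06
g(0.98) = 0.65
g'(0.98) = 0.65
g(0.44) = 0.41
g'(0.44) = 0.31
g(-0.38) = 0.24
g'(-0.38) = 0.14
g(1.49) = 1.18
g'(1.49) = 1.64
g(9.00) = 0.09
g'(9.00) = -0.03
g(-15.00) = 0.01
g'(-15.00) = 0.00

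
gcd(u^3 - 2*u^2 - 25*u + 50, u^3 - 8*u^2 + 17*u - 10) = u^2 - 7*u + 10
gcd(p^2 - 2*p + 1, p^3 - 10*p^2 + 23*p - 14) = p - 1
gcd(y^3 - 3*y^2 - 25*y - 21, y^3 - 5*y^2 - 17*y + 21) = y^2 - 4*y - 21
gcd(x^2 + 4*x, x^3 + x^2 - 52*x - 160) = x + 4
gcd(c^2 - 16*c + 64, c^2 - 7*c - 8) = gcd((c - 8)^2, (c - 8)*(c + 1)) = c - 8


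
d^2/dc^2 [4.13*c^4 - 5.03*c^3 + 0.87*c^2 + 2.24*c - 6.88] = 49.56*c^2 - 30.18*c + 1.74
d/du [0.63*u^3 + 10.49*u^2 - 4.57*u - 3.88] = 1.89*u^2 + 20.98*u - 4.57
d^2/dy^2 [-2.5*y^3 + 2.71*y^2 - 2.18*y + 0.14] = 5.42 - 15.0*y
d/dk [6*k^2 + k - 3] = 12*k + 1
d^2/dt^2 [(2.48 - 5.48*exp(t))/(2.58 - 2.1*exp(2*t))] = (24.1668*exp(4*t) - 43.7472*exp(3*t) + 178.14384*exp(2*t) - 53.74656*exp(t) + 36.477072)*exp(t)/(9.261*exp(6*t) - 34.1334*exp(4*t) + 41.93532*exp(2*t) - 17.173512)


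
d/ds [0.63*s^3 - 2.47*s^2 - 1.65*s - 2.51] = 1.89*s^2 - 4.94*s - 1.65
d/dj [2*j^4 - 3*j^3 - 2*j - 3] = 8*j^3 - 9*j^2 - 2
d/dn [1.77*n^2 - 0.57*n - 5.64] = 3.54*n - 0.57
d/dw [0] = 0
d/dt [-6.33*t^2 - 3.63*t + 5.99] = -12.66*t - 3.63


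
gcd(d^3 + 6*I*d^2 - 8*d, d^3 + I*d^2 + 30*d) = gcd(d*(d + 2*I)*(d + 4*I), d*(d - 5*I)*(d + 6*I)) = d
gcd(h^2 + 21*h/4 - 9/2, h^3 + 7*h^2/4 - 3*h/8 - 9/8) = h - 3/4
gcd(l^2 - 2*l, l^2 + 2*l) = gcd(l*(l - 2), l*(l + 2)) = l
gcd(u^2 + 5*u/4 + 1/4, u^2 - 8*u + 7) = 1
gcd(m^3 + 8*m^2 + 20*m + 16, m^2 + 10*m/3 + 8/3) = m + 2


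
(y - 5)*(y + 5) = y^2 - 25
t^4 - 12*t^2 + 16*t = t*(t - 2)^2*(t + 4)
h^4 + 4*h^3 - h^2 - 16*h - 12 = (h - 2)*(h + 1)*(h + 2)*(h + 3)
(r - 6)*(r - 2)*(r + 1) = r^3 - 7*r^2 + 4*r + 12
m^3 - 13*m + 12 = (m - 3)*(m - 1)*(m + 4)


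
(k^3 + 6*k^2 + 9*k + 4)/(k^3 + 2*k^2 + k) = (k + 4)/k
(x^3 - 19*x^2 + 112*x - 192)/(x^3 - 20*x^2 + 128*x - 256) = (x - 3)/(x - 4)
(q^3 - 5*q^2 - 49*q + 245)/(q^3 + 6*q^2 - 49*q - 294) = (q - 5)/(q + 6)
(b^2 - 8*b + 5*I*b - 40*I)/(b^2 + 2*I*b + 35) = (b^2 + b*(-8 + 5*I) - 40*I)/(b^2 + 2*I*b + 35)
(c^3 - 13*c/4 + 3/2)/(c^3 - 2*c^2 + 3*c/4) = (c + 2)/c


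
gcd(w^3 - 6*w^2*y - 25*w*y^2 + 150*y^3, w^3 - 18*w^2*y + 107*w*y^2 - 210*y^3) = w^2 - 11*w*y + 30*y^2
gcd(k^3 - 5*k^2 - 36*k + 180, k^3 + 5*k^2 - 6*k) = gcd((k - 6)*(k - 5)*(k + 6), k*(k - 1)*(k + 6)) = k + 6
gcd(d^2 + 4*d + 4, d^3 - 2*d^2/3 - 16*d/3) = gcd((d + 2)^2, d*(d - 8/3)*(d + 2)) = d + 2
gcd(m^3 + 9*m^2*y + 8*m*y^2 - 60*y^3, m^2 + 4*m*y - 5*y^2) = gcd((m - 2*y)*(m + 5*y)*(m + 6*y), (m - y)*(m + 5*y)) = m + 5*y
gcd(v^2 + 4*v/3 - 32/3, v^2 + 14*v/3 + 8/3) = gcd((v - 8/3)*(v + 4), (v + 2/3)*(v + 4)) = v + 4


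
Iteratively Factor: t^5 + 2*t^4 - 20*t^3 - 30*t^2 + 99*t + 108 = (t + 1)*(t^4 + t^3 - 21*t^2 - 9*t + 108) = (t + 1)*(t + 4)*(t^3 - 3*t^2 - 9*t + 27) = (t - 3)*(t + 1)*(t + 4)*(t^2 - 9) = (t - 3)^2*(t + 1)*(t + 4)*(t + 3)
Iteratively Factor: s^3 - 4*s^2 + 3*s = (s - 1)*(s^2 - 3*s) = (s - 3)*(s - 1)*(s)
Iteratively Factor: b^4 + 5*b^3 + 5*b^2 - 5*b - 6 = (b + 2)*(b^3 + 3*b^2 - b - 3) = (b - 1)*(b + 2)*(b^2 + 4*b + 3) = (b - 1)*(b + 1)*(b + 2)*(b + 3)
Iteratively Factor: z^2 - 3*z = (z - 3)*(z)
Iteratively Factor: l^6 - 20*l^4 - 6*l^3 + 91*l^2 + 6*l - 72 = (l + 3)*(l^5 - 3*l^4 - 11*l^3 + 27*l^2 + 10*l - 24) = (l - 1)*(l + 3)*(l^4 - 2*l^3 - 13*l^2 + 14*l + 24) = (l - 2)*(l - 1)*(l + 3)*(l^3 - 13*l - 12) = (l - 2)*(l - 1)*(l + 1)*(l + 3)*(l^2 - l - 12) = (l - 4)*(l - 2)*(l - 1)*(l + 1)*(l + 3)*(l + 3)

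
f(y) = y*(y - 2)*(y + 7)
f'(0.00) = -14.00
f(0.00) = 0.00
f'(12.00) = 538.00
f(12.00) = 2280.00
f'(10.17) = 397.99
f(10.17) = 1426.64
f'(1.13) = 1.13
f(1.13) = -7.99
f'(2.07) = 19.55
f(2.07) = 1.31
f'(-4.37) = -0.41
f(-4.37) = 73.21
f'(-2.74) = -18.88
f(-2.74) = 55.33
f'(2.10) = 20.23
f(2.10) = 1.91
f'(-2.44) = -20.54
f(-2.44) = 49.40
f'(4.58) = 94.73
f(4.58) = 136.83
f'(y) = y*(y - 2) + y*(y + 7) + (y - 2)*(y + 7) = 3*y^2 + 10*y - 14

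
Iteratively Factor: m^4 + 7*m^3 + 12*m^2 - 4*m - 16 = (m + 4)*(m^3 + 3*m^2 - 4) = (m + 2)*(m + 4)*(m^2 + m - 2) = (m + 2)^2*(m + 4)*(m - 1)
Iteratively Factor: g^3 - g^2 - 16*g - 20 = (g + 2)*(g^2 - 3*g - 10) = (g - 5)*(g + 2)*(g + 2)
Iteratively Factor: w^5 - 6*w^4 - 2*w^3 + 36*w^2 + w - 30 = (w - 3)*(w^4 - 3*w^3 - 11*w^2 + 3*w + 10) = (w - 3)*(w - 1)*(w^3 - 2*w^2 - 13*w - 10) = (w - 3)*(w - 1)*(w + 1)*(w^2 - 3*w - 10) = (w - 5)*(w - 3)*(w - 1)*(w + 1)*(w + 2)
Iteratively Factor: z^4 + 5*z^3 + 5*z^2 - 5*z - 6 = (z + 3)*(z^3 + 2*z^2 - z - 2) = (z - 1)*(z + 3)*(z^2 + 3*z + 2) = (z - 1)*(z + 1)*(z + 3)*(z + 2)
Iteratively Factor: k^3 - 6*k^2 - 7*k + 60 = (k - 4)*(k^2 - 2*k - 15) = (k - 4)*(k + 3)*(k - 5)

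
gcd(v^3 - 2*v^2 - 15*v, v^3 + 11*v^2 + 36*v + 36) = v + 3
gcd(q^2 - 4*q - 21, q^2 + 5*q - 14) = 1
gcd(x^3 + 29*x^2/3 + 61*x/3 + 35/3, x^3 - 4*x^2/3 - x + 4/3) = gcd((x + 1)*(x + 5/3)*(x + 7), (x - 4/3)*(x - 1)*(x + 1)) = x + 1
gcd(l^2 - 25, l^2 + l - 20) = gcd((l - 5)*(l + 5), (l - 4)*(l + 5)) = l + 5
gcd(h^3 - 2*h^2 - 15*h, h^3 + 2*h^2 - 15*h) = h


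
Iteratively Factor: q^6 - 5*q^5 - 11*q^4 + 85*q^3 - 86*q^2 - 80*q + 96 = (q + 1)*(q^5 - 6*q^4 - 5*q^3 + 90*q^2 - 176*q + 96) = (q - 4)*(q + 1)*(q^4 - 2*q^3 - 13*q^2 + 38*q - 24) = (q - 4)*(q - 3)*(q + 1)*(q^3 + q^2 - 10*q + 8) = (q - 4)*(q - 3)*(q - 1)*(q + 1)*(q^2 + 2*q - 8) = (q - 4)*(q - 3)*(q - 2)*(q - 1)*(q + 1)*(q + 4)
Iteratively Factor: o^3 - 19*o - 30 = (o + 3)*(o^2 - 3*o - 10) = (o - 5)*(o + 3)*(o + 2)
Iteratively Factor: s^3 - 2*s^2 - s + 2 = (s - 2)*(s^2 - 1) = (s - 2)*(s - 1)*(s + 1)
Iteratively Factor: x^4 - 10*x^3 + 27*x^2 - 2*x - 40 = (x - 4)*(x^3 - 6*x^2 + 3*x + 10) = (x - 4)*(x - 2)*(x^2 - 4*x - 5) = (x - 5)*(x - 4)*(x - 2)*(x + 1)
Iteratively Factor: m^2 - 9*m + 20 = (m - 5)*(m - 4)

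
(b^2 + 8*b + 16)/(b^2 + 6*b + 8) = (b + 4)/(b + 2)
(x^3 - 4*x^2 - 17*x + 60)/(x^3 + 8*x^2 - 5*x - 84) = (x - 5)/(x + 7)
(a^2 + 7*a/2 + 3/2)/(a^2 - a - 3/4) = 2*(a + 3)/(2*a - 3)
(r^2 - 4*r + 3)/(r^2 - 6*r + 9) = (r - 1)/(r - 3)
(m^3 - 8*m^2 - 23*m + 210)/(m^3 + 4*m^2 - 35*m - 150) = (m - 7)/(m + 5)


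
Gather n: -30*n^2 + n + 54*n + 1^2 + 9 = -30*n^2 + 55*n + 10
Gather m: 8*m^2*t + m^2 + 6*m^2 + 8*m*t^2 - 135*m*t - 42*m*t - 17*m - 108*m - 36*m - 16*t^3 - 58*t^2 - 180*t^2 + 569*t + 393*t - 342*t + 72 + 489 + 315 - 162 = m^2*(8*t + 7) + m*(8*t^2 - 177*t - 161) - 16*t^3 - 238*t^2 + 620*t + 714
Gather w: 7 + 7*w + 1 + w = 8*w + 8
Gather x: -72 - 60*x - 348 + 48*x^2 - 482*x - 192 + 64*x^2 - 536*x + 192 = 112*x^2 - 1078*x - 420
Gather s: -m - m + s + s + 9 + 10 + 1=-2*m + 2*s + 20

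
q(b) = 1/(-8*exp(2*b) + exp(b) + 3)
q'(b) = (16*exp(2*b) - exp(b))/(-8*exp(2*b) + exp(b) + 3)^2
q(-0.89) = 0.49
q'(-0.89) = 0.54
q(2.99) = -0.00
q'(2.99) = 0.00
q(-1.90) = 0.34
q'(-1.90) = 0.02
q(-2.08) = 0.33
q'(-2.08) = 0.01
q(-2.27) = 0.33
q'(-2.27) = 0.01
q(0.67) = -0.04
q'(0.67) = 0.09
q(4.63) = -0.00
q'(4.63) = 0.00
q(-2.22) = 0.33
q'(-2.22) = 0.01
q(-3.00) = 0.33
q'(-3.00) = 0.00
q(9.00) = 0.00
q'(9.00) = 0.00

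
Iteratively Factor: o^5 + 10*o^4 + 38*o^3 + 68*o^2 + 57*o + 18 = (o + 1)*(o^4 + 9*o^3 + 29*o^2 + 39*o + 18) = (o + 1)*(o + 2)*(o^3 + 7*o^2 + 15*o + 9) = (o + 1)*(o + 2)*(o + 3)*(o^2 + 4*o + 3) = (o + 1)^2*(o + 2)*(o + 3)*(o + 3)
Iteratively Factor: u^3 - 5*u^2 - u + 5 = (u + 1)*(u^2 - 6*u + 5) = (u - 1)*(u + 1)*(u - 5)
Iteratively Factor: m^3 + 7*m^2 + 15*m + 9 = (m + 1)*(m^2 + 6*m + 9) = (m + 1)*(m + 3)*(m + 3)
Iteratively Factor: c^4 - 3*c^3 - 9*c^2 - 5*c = (c + 1)*(c^3 - 4*c^2 - 5*c) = (c - 5)*(c + 1)*(c^2 + c) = (c - 5)*(c + 1)^2*(c)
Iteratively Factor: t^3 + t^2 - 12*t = (t + 4)*(t^2 - 3*t) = (t - 3)*(t + 4)*(t)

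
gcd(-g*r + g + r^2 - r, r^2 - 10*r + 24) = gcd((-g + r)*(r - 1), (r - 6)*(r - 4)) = 1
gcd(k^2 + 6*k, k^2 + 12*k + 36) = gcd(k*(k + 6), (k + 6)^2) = k + 6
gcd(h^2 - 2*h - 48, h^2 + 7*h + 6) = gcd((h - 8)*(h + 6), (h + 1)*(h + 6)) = h + 6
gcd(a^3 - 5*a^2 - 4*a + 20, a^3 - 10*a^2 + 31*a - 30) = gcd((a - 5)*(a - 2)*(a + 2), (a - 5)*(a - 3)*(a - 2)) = a^2 - 7*a + 10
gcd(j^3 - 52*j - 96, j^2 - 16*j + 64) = j - 8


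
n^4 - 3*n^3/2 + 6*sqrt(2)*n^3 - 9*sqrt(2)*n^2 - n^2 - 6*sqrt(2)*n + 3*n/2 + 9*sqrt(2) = (n - 3/2)*(n - 1)*(n + 1)*(n + 6*sqrt(2))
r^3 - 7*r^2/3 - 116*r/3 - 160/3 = (r - 8)*(r + 5/3)*(r + 4)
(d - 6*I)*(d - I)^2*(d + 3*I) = d^4 - 5*I*d^3 + 11*d^2 - 33*I*d - 18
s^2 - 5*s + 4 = (s - 4)*(s - 1)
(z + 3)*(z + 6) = z^2 + 9*z + 18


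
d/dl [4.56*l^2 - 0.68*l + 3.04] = 9.12*l - 0.68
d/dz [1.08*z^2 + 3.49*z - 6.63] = 2.16*z + 3.49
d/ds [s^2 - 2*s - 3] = 2*s - 2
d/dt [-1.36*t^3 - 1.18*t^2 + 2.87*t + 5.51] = -4.08*t^2 - 2.36*t + 2.87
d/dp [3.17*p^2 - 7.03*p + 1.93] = 6.34*p - 7.03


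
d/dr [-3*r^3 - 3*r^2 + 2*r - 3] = -9*r^2 - 6*r + 2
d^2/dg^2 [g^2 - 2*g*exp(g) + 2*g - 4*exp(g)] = -2*g*exp(g) - 8*exp(g) + 2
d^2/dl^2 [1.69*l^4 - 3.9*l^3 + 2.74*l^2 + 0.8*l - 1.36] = 20.28*l^2 - 23.4*l + 5.48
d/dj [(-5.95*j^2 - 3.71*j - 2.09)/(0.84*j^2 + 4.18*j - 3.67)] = (-21.7546*j^2 + 47.1842*j + 22.3519)/(0.7056*j^4 + 7.0224*j^3 + 11.3068*j^2 - 30.6812*j + 13.4689)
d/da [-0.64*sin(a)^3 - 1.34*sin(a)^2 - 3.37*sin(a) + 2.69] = (-2.68*sin(a) + 0.96*cos(2*a) - 4.33)*cos(a)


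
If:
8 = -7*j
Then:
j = -8/7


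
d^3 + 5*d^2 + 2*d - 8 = (d - 1)*(d + 2)*(d + 4)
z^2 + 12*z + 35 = (z + 5)*(z + 7)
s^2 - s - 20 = (s - 5)*(s + 4)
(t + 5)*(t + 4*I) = t^2 + 5*t + 4*I*t + 20*I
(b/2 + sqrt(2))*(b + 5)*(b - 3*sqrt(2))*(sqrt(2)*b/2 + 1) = sqrt(2)*b^4/4 + 5*sqrt(2)*b^3/4 - 7*sqrt(2)*b^2/2 - 35*sqrt(2)*b/2 - 6*b - 30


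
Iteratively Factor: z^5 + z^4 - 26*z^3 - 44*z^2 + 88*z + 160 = (z - 2)*(z^4 + 3*z^3 - 20*z^2 - 84*z - 80) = (z - 2)*(z + 2)*(z^3 + z^2 - 22*z - 40) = (z - 2)*(z + 2)*(z + 4)*(z^2 - 3*z - 10) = (z - 2)*(z + 2)^2*(z + 4)*(z - 5)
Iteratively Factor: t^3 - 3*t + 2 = (t - 1)*(t^2 + t - 2) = (t - 1)*(t + 2)*(t - 1)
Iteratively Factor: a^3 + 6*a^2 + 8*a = (a + 2)*(a^2 + 4*a) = (a + 2)*(a + 4)*(a)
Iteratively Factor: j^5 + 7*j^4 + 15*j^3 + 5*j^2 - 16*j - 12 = (j + 1)*(j^4 + 6*j^3 + 9*j^2 - 4*j - 12) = (j + 1)*(j + 3)*(j^3 + 3*j^2 - 4) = (j + 1)*(j + 2)*(j + 3)*(j^2 + j - 2) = (j + 1)*(j + 2)^2*(j + 3)*(j - 1)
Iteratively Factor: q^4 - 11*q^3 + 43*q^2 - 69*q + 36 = (q - 3)*(q^3 - 8*q^2 + 19*q - 12) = (q - 4)*(q - 3)*(q^2 - 4*q + 3) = (q - 4)*(q - 3)*(q - 1)*(q - 3)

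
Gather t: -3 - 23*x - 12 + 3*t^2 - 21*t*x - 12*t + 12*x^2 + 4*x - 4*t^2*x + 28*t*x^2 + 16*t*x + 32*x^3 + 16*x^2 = t^2*(3 - 4*x) + t*(28*x^2 - 5*x - 12) + 32*x^3 + 28*x^2 - 19*x - 15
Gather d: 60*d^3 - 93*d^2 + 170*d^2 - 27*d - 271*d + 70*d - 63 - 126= 60*d^3 + 77*d^2 - 228*d - 189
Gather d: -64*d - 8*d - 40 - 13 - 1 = -72*d - 54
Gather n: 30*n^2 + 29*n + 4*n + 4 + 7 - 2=30*n^2 + 33*n + 9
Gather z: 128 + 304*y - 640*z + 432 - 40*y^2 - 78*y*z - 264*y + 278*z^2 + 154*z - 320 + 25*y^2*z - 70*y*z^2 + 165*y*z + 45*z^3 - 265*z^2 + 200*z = -40*y^2 + 40*y + 45*z^3 + z^2*(13 - 70*y) + z*(25*y^2 + 87*y - 286) + 240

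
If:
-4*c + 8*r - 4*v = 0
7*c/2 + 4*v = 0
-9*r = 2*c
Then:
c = 0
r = 0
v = 0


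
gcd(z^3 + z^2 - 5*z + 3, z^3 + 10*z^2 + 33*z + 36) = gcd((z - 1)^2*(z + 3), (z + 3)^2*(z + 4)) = z + 3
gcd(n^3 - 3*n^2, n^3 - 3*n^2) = n^3 - 3*n^2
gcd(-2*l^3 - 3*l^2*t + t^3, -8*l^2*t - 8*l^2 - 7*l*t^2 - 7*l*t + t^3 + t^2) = l + t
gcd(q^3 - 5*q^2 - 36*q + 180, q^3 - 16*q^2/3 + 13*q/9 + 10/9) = q - 5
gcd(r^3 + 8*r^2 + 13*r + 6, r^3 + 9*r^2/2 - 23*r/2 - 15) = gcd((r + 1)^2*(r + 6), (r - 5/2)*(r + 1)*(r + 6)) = r^2 + 7*r + 6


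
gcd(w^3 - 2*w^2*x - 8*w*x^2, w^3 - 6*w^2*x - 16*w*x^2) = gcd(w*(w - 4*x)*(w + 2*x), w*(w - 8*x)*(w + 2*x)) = w^2 + 2*w*x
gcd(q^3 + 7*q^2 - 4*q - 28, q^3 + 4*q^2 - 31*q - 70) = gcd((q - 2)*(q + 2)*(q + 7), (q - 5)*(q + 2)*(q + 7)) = q^2 + 9*q + 14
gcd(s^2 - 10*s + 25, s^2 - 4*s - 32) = 1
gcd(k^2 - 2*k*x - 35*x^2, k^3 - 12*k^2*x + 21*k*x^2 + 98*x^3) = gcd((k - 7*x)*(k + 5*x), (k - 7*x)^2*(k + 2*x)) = -k + 7*x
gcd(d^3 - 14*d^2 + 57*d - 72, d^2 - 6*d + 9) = d^2 - 6*d + 9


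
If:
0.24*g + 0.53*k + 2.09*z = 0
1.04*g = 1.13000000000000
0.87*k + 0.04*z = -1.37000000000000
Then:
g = 1.09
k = -1.59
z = 0.28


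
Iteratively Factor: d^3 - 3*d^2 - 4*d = (d - 4)*(d^2 + d) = (d - 4)*(d + 1)*(d)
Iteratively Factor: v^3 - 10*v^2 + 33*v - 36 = (v - 3)*(v^2 - 7*v + 12) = (v - 4)*(v - 3)*(v - 3)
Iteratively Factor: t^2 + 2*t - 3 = (t - 1)*(t + 3)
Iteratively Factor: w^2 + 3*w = (w)*(w + 3)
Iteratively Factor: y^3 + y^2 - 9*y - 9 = (y + 3)*(y^2 - 2*y - 3) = (y - 3)*(y + 3)*(y + 1)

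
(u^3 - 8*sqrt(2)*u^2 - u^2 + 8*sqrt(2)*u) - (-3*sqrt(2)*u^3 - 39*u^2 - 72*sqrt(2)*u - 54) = u^3 + 3*sqrt(2)*u^3 - 8*sqrt(2)*u^2 + 38*u^2 + 80*sqrt(2)*u + 54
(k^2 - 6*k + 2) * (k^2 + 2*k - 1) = k^4 - 4*k^3 - 11*k^2 + 10*k - 2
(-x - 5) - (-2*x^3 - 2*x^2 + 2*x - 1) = 2*x^3 + 2*x^2 - 3*x - 4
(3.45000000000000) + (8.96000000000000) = 12.4100000000000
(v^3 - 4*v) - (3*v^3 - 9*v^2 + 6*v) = -2*v^3 + 9*v^2 - 10*v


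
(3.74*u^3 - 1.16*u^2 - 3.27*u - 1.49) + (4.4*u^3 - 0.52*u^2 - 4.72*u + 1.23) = 8.14*u^3 - 1.68*u^2 - 7.99*u - 0.26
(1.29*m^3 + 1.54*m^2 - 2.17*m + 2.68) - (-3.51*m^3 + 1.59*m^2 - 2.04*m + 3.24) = 4.8*m^3 - 0.05*m^2 - 0.13*m - 0.56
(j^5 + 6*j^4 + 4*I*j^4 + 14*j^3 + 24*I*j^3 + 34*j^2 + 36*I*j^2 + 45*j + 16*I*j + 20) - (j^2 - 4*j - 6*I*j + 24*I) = j^5 + 6*j^4 + 4*I*j^4 + 14*j^3 + 24*I*j^3 + 33*j^2 + 36*I*j^2 + 49*j + 22*I*j + 20 - 24*I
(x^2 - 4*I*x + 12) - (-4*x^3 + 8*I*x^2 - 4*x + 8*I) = 4*x^3 + x^2 - 8*I*x^2 + 4*x - 4*I*x + 12 - 8*I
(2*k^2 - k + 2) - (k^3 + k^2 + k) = -k^3 + k^2 - 2*k + 2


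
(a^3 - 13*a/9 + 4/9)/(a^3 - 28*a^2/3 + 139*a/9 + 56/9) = (9*a^3 - 13*a + 4)/(9*a^3 - 84*a^2 + 139*a + 56)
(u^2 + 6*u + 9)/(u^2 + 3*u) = (u + 3)/u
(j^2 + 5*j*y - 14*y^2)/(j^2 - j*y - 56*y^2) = (-j + 2*y)/(-j + 8*y)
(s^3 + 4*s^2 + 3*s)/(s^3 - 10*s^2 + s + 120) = s*(s + 1)/(s^2 - 13*s + 40)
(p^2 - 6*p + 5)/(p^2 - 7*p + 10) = (p - 1)/(p - 2)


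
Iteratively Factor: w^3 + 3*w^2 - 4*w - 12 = (w + 2)*(w^2 + w - 6) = (w + 2)*(w + 3)*(w - 2)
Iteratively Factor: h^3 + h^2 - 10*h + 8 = (h - 1)*(h^2 + 2*h - 8) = (h - 2)*(h - 1)*(h + 4)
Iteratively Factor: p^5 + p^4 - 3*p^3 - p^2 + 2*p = (p)*(p^4 + p^3 - 3*p^2 - p + 2) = p*(p - 1)*(p^3 + 2*p^2 - p - 2) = p*(p - 1)^2*(p^2 + 3*p + 2) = p*(p - 1)^2*(p + 2)*(p + 1)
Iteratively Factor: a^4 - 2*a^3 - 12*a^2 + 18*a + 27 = (a + 1)*(a^3 - 3*a^2 - 9*a + 27) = (a - 3)*(a + 1)*(a^2 - 9) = (a - 3)*(a + 1)*(a + 3)*(a - 3)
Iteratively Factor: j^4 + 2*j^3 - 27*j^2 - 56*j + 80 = (j + 4)*(j^3 - 2*j^2 - 19*j + 20) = (j - 1)*(j + 4)*(j^2 - j - 20) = (j - 5)*(j - 1)*(j + 4)*(j + 4)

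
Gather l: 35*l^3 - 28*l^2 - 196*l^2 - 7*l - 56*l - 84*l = 35*l^3 - 224*l^2 - 147*l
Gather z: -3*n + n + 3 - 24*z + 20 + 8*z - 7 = -2*n - 16*z + 16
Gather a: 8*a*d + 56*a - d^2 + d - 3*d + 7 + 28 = a*(8*d + 56) - d^2 - 2*d + 35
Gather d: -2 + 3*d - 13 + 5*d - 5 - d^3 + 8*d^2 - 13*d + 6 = -d^3 + 8*d^2 - 5*d - 14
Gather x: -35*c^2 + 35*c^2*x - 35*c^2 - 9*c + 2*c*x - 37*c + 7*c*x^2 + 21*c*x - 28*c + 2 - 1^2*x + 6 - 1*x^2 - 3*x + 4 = -70*c^2 - 74*c + x^2*(7*c - 1) + x*(35*c^2 + 23*c - 4) + 12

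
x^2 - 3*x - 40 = (x - 8)*(x + 5)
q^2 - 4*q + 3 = (q - 3)*(q - 1)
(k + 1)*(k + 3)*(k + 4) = k^3 + 8*k^2 + 19*k + 12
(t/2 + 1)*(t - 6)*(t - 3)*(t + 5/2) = t^4/2 - 9*t^3/4 - 35*t^2/4 + 18*t + 45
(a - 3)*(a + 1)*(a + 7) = a^3 + 5*a^2 - 17*a - 21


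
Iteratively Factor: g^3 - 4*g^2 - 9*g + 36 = (g - 4)*(g^2 - 9) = (g - 4)*(g + 3)*(g - 3)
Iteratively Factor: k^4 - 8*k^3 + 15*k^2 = (k)*(k^3 - 8*k^2 + 15*k) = k*(k - 3)*(k^2 - 5*k) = k^2*(k - 3)*(k - 5)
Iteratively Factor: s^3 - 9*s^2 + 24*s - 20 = (s - 2)*(s^2 - 7*s + 10) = (s - 5)*(s - 2)*(s - 2)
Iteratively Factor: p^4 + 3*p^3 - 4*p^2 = (p)*(p^3 + 3*p^2 - 4*p) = p^2*(p^2 + 3*p - 4) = p^2*(p - 1)*(p + 4)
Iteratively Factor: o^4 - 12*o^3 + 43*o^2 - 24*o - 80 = (o + 1)*(o^3 - 13*o^2 + 56*o - 80) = (o - 5)*(o + 1)*(o^2 - 8*o + 16) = (o - 5)*(o - 4)*(o + 1)*(o - 4)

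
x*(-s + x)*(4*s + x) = -4*s^2*x + 3*s*x^2 + x^3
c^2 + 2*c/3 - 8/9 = (c - 2/3)*(c + 4/3)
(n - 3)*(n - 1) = n^2 - 4*n + 3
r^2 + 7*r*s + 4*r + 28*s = (r + 4)*(r + 7*s)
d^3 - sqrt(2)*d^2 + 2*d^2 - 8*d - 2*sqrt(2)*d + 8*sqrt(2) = (d - 2)*(d + 4)*(d - sqrt(2))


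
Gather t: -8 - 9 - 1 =-18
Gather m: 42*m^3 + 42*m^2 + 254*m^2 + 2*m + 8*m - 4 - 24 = 42*m^3 + 296*m^2 + 10*m - 28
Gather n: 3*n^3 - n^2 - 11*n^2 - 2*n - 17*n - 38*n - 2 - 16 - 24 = 3*n^3 - 12*n^2 - 57*n - 42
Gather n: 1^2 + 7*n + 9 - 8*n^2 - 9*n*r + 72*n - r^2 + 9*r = -8*n^2 + n*(79 - 9*r) - r^2 + 9*r + 10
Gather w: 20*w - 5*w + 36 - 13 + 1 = 15*w + 24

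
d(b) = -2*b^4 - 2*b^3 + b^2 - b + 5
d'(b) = -8*b^3 - 6*b^2 + 2*b - 1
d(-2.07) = -7.63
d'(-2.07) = 40.11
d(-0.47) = 5.80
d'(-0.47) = -2.43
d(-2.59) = -40.95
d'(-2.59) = 92.56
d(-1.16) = 7.01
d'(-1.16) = 1.09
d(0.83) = 2.77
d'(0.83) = -8.05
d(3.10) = -232.78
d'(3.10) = -290.79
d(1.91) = -33.81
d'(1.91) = -74.81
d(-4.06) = -384.03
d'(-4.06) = 427.37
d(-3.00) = -91.00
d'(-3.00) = 155.00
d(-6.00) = -2113.00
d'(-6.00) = 1499.00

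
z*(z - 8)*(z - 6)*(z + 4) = z^4 - 10*z^3 - 8*z^2 + 192*z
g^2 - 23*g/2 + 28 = (g - 8)*(g - 7/2)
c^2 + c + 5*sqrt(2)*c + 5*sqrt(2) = (c + 1)*(c + 5*sqrt(2))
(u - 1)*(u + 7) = u^2 + 6*u - 7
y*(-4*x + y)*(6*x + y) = -24*x^2*y + 2*x*y^2 + y^3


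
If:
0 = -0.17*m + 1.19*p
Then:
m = 7.0*p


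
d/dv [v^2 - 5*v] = 2*v - 5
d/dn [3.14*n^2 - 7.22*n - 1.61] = 6.28*n - 7.22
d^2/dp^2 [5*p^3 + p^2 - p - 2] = 30*p + 2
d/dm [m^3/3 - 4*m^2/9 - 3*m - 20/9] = m^2 - 8*m/9 - 3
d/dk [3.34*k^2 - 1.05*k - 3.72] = 6.68*k - 1.05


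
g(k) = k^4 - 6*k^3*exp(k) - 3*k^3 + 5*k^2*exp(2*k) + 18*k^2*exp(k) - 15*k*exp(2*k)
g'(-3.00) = -185.98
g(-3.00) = 178.35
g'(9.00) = 40348065716.55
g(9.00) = 17704567448.35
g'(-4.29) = -477.03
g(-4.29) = 586.63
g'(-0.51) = -14.21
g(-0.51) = 6.98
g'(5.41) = 8307393.96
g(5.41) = 3165984.74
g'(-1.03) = -22.75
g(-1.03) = 16.21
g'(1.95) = -613.05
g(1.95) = -345.17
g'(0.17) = -18.47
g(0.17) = -2.81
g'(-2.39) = -105.64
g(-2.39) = 91.05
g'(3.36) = 22421.48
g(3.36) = 4324.30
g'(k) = -6*k^3*exp(k) + 4*k^3 + 10*k^2*exp(2*k) - 9*k^2 - 20*k*exp(2*k) + 36*k*exp(k) - 15*exp(2*k)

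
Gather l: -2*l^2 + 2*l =-2*l^2 + 2*l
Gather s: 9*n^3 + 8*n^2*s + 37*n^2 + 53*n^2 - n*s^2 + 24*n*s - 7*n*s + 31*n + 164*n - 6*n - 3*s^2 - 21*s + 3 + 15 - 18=9*n^3 + 90*n^2 + 189*n + s^2*(-n - 3) + s*(8*n^2 + 17*n - 21)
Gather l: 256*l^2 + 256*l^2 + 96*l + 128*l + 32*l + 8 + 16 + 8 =512*l^2 + 256*l + 32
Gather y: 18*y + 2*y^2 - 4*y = 2*y^2 + 14*y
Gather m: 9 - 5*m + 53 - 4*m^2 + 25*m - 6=-4*m^2 + 20*m + 56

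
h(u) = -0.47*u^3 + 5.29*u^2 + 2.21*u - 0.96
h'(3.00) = 21.26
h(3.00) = 40.59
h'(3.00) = 21.26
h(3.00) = 40.59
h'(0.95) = 10.99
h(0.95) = 5.51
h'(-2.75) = -37.55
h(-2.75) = 42.74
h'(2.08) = 18.12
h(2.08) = 22.29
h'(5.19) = 19.14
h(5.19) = 87.30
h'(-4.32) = -69.81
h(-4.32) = 126.11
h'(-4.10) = -64.87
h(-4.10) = 111.30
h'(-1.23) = -12.94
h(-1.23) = 5.20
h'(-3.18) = -45.69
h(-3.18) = 60.62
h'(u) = -1.41*u^2 + 10.58*u + 2.21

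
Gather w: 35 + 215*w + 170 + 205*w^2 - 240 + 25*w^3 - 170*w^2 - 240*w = 25*w^3 + 35*w^2 - 25*w - 35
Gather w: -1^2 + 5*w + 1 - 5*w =0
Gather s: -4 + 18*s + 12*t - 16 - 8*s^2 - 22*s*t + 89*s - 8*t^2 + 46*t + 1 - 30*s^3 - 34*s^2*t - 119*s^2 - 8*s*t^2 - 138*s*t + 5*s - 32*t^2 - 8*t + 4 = -30*s^3 + s^2*(-34*t - 127) + s*(-8*t^2 - 160*t + 112) - 40*t^2 + 50*t - 15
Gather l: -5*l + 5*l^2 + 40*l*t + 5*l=5*l^2 + 40*l*t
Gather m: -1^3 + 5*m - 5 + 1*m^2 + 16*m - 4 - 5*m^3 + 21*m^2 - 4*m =-5*m^3 + 22*m^2 + 17*m - 10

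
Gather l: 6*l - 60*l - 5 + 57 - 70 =-54*l - 18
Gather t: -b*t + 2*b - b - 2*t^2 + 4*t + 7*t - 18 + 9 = b - 2*t^2 + t*(11 - b) - 9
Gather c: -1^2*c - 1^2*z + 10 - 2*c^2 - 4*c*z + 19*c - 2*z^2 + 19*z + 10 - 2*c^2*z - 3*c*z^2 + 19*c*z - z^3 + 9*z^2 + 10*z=c^2*(-2*z - 2) + c*(-3*z^2 + 15*z + 18) - z^3 + 7*z^2 + 28*z + 20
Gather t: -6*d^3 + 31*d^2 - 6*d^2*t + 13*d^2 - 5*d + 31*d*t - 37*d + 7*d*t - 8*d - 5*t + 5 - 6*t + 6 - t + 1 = -6*d^3 + 44*d^2 - 50*d + t*(-6*d^2 + 38*d - 12) + 12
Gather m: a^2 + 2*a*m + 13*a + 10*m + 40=a^2 + 13*a + m*(2*a + 10) + 40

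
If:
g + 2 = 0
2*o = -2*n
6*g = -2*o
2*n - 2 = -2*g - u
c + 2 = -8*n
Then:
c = 46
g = -2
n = -6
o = 6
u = 18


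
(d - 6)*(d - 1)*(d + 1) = d^3 - 6*d^2 - d + 6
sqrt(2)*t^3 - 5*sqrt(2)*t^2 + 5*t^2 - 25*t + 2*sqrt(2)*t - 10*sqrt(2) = (t - 5)*(t + 2*sqrt(2))*(sqrt(2)*t + 1)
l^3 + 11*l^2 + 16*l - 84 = (l - 2)*(l + 6)*(l + 7)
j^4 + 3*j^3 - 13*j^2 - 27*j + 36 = (j - 3)*(j - 1)*(j + 3)*(j + 4)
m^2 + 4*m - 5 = (m - 1)*(m + 5)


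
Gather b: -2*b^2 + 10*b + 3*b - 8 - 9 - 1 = -2*b^2 + 13*b - 18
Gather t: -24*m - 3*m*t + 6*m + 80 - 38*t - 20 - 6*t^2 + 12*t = -18*m - 6*t^2 + t*(-3*m - 26) + 60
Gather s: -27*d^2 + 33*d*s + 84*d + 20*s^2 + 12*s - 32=-27*d^2 + 84*d + 20*s^2 + s*(33*d + 12) - 32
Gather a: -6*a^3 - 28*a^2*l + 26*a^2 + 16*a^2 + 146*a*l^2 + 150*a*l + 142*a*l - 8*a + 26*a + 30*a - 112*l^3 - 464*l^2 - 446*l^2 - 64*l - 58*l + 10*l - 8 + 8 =-6*a^3 + a^2*(42 - 28*l) + a*(146*l^2 + 292*l + 48) - 112*l^3 - 910*l^2 - 112*l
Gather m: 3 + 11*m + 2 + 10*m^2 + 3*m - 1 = 10*m^2 + 14*m + 4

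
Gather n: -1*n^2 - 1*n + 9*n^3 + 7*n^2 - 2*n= 9*n^3 + 6*n^2 - 3*n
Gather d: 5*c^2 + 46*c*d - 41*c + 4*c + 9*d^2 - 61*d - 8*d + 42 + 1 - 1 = 5*c^2 - 37*c + 9*d^2 + d*(46*c - 69) + 42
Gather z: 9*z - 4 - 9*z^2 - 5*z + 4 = -9*z^2 + 4*z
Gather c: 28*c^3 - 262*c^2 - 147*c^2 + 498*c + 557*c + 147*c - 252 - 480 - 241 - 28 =28*c^3 - 409*c^2 + 1202*c - 1001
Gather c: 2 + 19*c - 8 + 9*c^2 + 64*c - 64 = 9*c^2 + 83*c - 70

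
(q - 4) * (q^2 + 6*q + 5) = q^3 + 2*q^2 - 19*q - 20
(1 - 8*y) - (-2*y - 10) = 11 - 6*y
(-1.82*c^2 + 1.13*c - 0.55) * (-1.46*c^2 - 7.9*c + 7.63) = 2.6572*c^4 + 12.7282*c^3 - 22.0106*c^2 + 12.9669*c - 4.1965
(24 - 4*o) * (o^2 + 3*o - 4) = -4*o^3 + 12*o^2 + 88*o - 96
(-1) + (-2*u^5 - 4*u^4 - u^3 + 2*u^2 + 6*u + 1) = -2*u^5 - 4*u^4 - u^3 + 2*u^2 + 6*u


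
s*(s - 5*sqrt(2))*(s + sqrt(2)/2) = s^3 - 9*sqrt(2)*s^2/2 - 5*s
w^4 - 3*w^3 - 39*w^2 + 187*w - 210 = (w - 5)*(w - 3)*(w - 2)*(w + 7)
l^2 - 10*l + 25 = (l - 5)^2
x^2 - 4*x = x*(x - 4)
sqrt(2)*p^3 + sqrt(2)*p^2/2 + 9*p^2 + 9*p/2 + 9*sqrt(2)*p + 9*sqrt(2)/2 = (p + 3*sqrt(2)/2)*(p + 3*sqrt(2))*(sqrt(2)*p + sqrt(2)/2)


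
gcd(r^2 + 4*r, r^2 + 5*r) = r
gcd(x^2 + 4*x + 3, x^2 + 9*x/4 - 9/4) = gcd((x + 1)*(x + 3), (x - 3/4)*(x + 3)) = x + 3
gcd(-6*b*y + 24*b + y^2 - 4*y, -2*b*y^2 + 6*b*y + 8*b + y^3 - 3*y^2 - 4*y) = y - 4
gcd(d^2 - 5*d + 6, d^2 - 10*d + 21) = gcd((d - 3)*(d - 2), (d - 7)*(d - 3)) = d - 3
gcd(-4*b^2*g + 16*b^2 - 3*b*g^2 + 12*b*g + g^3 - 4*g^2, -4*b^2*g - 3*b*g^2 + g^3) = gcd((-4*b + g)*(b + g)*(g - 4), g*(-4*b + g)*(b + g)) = 4*b^2 + 3*b*g - g^2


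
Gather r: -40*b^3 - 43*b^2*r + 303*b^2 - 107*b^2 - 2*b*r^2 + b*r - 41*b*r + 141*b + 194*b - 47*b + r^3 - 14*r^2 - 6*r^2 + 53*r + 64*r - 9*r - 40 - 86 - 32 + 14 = -40*b^3 + 196*b^2 + 288*b + r^3 + r^2*(-2*b - 20) + r*(-43*b^2 - 40*b + 108) - 144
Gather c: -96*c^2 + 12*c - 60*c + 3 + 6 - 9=-96*c^2 - 48*c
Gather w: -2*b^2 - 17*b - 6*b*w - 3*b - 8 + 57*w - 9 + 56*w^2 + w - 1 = -2*b^2 - 20*b + 56*w^2 + w*(58 - 6*b) - 18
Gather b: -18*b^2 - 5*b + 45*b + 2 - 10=-18*b^2 + 40*b - 8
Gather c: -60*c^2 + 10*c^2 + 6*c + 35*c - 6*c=-50*c^2 + 35*c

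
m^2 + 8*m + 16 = (m + 4)^2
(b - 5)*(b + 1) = b^2 - 4*b - 5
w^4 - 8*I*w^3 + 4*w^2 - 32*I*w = w*(w - 8*I)*(w - 2*I)*(w + 2*I)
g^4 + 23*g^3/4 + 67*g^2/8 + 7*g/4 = g*(g + 1/4)*(g + 2)*(g + 7/2)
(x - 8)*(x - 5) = x^2 - 13*x + 40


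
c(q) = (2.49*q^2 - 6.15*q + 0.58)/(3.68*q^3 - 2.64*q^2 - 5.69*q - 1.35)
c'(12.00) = -0.00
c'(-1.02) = -16.75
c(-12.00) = -0.06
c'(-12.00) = -0.01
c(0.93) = 0.50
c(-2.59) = -0.49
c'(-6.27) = -0.03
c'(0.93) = 0.17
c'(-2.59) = -0.31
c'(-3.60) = -0.12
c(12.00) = 0.05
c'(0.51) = 0.28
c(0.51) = 0.43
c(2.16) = -0.10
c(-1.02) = -4.30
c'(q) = (4.98*q - 6.15)/(3.68*q^3 - 2.64*q^2 - 5.69*q - 1.35) + (-11.04*q^2 + 5.28*q + 5.69)*(2.49*q^2 - 6.15*q + 0.58)/(3.68*q^3 - 2.64*q^2 - 5.69*q - 1.35)^2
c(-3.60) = -0.29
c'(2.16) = 0.72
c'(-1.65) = -1.44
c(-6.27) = -0.14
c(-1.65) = -1.12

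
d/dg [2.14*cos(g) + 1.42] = -2.14*sin(g)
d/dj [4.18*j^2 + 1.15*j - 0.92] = 8.36*j + 1.15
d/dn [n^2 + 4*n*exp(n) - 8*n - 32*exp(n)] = 4*n*exp(n) + 2*n - 28*exp(n) - 8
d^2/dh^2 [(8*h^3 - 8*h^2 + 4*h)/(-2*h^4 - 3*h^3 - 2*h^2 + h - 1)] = 8*(-8*h^9 + 24*h^8 + 36*h^7 - 54*h^6 + 15*h^5 - 18*h^4 - 23*h^3 + 12*h^2 + 1)/(8*h^12 + 36*h^11 + 78*h^10 + 87*h^9 + 54*h^8 + 21*h^7 + 29*h^6 + 21*h^5 + 6*h^4 - 4*h^3 + 9*h^2 - 3*h + 1)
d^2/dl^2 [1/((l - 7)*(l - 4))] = 2*((l - 7)^2 + (l - 7)*(l - 4) + (l - 4)^2)/((l - 7)^3*(l - 4)^3)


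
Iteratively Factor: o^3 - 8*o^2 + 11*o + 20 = (o - 4)*(o^2 - 4*o - 5) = (o - 5)*(o - 4)*(o + 1)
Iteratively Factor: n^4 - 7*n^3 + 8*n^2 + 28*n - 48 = (n + 2)*(n^3 - 9*n^2 + 26*n - 24) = (n - 4)*(n + 2)*(n^2 - 5*n + 6) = (n - 4)*(n - 3)*(n + 2)*(n - 2)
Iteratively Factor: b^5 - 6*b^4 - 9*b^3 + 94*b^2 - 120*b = (b - 3)*(b^4 - 3*b^3 - 18*b^2 + 40*b) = (b - 3)*(b + 4)*(b^3 - 7*b^2 + 10*b) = (b - 3)*(b - 2)*(b + 4)*(b^2 - 5*b) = (b - 5)*(b - 3)*(b - 2)*(b + 4)*(b)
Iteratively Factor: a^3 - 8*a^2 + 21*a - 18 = (a - 3)*(a^2 - 5*a + 6) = (a - 3)*(a - 2)*(a - 3)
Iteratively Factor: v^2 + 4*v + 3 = (v + 3)*(v + 1)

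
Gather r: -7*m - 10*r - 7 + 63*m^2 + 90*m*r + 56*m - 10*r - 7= 63*m^2 + 49*m + r*(90*m - 20) - 14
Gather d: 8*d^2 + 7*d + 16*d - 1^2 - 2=8*d^2 + 23*d - 3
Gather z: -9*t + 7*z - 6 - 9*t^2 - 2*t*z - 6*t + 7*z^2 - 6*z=-9*t^2 - 15*t + 7*z^2 + z*(1 - 2*t) - 6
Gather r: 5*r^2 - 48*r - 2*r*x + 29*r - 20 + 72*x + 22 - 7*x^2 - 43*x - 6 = 5*r^2 + r*(-2*x - 19) - 7*x^2 + 29*x - 4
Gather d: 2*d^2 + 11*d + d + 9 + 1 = 2*d^2 + 12*d + 10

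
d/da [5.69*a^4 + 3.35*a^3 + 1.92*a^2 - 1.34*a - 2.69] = 22.76*a^3 + 10.05*a^2 + 3.84*a - 1.34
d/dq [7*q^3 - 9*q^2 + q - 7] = 21*q^2 - 18*q + 1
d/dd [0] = 0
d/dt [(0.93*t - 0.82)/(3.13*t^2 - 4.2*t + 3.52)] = (-2.9109*t^2 + 5.1332*t - 0.1704)/(9.7969*t^4 - 26.292*t^3 + 39.6752*t^2 - 29.568*t + 12.3904)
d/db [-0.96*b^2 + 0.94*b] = 0.94 - 1.92*b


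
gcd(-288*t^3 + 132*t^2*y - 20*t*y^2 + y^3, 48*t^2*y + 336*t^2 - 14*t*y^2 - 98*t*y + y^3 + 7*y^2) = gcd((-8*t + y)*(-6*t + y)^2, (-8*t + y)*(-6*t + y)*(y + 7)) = 48*t^2 - 14*t*y + y^2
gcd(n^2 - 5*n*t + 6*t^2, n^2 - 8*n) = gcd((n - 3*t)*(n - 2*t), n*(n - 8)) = 1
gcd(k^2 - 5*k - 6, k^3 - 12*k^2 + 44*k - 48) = k - 6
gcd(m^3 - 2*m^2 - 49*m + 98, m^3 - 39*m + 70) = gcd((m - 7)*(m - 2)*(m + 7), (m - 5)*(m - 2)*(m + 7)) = m^2 + 5*m - 14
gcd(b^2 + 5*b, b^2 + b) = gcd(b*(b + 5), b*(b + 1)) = b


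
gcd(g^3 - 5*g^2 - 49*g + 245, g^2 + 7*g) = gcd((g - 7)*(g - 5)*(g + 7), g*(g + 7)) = g + 7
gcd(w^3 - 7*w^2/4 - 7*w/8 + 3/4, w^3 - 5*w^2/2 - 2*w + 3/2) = w - 1/2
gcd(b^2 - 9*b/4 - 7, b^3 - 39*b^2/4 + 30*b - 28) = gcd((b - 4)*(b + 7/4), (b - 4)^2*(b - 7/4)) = b - 4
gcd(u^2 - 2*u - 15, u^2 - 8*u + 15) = u - 5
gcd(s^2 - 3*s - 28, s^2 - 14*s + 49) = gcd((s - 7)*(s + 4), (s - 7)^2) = s - 7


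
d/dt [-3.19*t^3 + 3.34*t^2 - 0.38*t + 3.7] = -9.57*t^2 + 6.68*t - 0.38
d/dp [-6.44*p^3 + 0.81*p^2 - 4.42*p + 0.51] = -19.32*p^2 + 1.62*p - 4.42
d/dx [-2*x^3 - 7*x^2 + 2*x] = -6*x^2 - 14*x + 2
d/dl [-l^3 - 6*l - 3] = -3*l^2 - 6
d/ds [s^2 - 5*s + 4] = 2*s - 5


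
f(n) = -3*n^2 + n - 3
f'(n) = 1 - 6*n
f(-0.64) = -4.87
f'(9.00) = -53.00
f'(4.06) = -23.36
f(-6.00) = -117.00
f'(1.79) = -9.74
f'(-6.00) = 37.00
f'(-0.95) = 6.70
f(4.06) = -48.39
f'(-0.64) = 4.84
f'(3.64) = -20.84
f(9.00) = -237.00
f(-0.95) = -6.66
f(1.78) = -10.73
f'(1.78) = -9.68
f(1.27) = -6.57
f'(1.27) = -6.62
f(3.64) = -39.11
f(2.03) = -13.33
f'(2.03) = -11.18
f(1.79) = -10.82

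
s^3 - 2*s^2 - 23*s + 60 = (s - 4)*(s - 3)*(s + 5)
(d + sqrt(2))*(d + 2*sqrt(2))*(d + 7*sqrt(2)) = d^3 + 10*sqrt(2)*d^2 + 46*d + 28*sqrt(2)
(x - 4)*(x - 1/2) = x^2 - 9*x/2 + 2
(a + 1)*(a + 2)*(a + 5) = a^3 + 8*a^2 + 17*a + 10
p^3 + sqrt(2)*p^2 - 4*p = p*(p - sqrt(2))*(p + 2*sqrt(2))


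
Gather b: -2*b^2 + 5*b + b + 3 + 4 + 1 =-2*b^2 + 6*b + 8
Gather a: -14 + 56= 42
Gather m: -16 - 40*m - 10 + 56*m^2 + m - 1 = 56*m^2 - 39*m - 27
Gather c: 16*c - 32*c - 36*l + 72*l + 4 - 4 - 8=-16*c + 36*l - 8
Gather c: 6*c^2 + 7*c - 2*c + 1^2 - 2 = 6*c^2 + 5*c - 1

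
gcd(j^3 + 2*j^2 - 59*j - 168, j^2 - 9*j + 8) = j - 8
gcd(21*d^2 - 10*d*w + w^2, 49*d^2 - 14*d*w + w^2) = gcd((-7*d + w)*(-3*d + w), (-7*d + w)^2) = -7*d + w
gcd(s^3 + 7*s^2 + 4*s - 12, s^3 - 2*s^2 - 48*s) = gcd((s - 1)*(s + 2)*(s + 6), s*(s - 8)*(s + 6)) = s + 6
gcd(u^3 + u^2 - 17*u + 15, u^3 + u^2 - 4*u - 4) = 1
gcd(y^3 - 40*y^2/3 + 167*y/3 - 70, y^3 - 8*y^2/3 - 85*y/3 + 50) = y - 6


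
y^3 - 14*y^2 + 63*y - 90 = (y - 6)*(y - 5)*(y - 3)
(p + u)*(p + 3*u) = p^2 + 4*p*u + 3*u^2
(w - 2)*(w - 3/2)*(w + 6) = w^3 + 5*w^2/2 - 18*w + 18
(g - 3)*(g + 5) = g^2 + 2*g - 15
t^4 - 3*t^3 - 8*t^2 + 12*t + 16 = (t - 4)*(t - 2)*(t + 1)*(t + 2)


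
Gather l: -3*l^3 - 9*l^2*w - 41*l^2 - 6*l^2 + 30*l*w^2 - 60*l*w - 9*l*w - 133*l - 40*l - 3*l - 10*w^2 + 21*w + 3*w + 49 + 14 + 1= -3*l^3 + l^2*(-9*w - 47) + l*(30*w^2 - 69*w - 176) - 10*w^2 + 24*w + 64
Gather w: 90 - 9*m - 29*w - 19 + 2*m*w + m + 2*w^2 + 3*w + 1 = -8*m + 2*w^2 + w*(2*m - 26) + 72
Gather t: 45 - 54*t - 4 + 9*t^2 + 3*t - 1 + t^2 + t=10*t^2 - 50*t + 40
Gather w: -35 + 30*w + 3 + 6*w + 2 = 36*w - 30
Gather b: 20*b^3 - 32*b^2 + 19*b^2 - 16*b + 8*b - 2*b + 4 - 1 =20*b^3 - 13*b^2 - 10*b + 3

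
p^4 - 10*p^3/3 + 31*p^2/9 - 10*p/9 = p*(p - 5/3)*(p - 1)*(p - 2/3)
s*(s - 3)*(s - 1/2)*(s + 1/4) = s^4 - 13*s^3/4 + 5*s^2/8 + 3*s/8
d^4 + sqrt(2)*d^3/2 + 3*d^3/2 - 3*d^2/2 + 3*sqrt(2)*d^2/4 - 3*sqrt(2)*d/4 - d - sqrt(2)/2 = (d - 1)*(d + 1/2)*(d + 2)*(d + sqrt(2)/2)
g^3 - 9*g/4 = g*(g - 3/2)*(g + 3/2)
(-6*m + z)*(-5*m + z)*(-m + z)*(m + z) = -30*m^4 + 11*m^3*z + 29*m^2*z^2 - 11*m*z^3 + z^4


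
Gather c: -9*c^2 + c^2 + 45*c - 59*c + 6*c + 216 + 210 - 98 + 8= -8*c^2 - 8*c + 336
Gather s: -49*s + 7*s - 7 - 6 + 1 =-42*s - 12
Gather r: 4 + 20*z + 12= 20*z + 16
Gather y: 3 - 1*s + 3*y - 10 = -s + 3*y - 7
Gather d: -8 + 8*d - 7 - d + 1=7*d - 14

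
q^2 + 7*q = q*(q + 7)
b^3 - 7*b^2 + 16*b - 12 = (b - 3)*(b - 2)^2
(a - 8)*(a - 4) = a^2 - 12*a + 32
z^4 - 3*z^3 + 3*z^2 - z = z*(z - 1)^3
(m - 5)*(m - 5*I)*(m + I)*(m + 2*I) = m^4 - 5*m^3 - 2*I*m^3 + 13*m^2 + 10*I*m^2 - 65*m + 10*I*m - 50*I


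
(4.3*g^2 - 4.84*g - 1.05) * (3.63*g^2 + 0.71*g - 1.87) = 15.609*g^4 - 14.5162*g^3 - 15.2889*g^2 + 8.3053*g + 1.9635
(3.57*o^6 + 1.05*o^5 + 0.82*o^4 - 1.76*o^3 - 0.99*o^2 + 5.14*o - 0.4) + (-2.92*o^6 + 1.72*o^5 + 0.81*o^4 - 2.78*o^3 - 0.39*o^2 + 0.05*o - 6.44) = 0.65*o^6 + 2.77*o^5 + 1.63*o^4 - 4.54*o^3 - 1.38*o^2 + 5.19*o - 6.84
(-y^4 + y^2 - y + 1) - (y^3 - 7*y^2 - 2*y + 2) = -y^4 - y^3 + 8*y^2 + y - 1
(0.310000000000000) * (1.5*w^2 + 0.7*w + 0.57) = 0.465*w^2 + 0.217*w + 0.1767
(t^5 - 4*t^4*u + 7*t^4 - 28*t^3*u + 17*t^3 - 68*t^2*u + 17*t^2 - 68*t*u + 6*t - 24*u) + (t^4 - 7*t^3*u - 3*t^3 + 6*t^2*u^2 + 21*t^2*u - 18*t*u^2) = t^5 - 4*t^4*u + 8*t^4 - 35*t^3*u + 14*t^3 + 6*t^2*u^2 - 47*t^2*u + 17*t^2 - 18*t*u^2 - 68*t*u + 6*t - 24*u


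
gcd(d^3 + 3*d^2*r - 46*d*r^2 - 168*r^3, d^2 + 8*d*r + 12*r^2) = d + 6*r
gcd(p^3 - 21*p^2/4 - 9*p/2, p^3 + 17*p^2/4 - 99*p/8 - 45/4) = p + 3/4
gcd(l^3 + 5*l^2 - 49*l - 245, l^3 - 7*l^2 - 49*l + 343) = l^2 - 49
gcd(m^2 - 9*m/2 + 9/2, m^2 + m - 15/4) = m - 3/2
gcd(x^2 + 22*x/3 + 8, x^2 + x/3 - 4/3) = x + 4/3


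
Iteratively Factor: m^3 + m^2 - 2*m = (m - 1)*(m^2 + 2*m) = (m - 1)*(m + 2)*(m)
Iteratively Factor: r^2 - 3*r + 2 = (r - 1)*(r - 2)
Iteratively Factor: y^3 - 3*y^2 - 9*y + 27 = (y - 3)*(y^2 - 9) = (y - 3)^2*(y + 3)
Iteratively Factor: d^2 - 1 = (d + 1)*(d - 1)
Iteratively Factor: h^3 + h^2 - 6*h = (h + 3)*(h^2 - 2*h) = h*(h + 3)*(h - 2)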